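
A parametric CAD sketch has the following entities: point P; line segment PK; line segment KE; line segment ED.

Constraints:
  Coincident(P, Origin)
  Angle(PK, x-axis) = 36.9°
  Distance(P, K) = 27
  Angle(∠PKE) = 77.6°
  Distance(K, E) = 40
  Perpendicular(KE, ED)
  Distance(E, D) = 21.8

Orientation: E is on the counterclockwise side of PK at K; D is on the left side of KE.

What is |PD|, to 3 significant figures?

34.5

P is at the origin; PK runs at 36.9° with length 27.0, so K = 27.0·(cos 36.9°, sin 36.9°) = (21.6, 16.2). ∠PKE = 77.6°, so KE runs at 36.9° + (180° − 77.6°) = 139° from the x-axis; with |KE| = 40.0, E = K + 40.0·(cos 139°, sin 139°) = (-8.73, 42.3). KE ⟂ ED; with |ED| = 21.8 on the left of KE, D = E + 21.8·(-0.652, -0.758) = (-22.9, 25.8). Then |PD| = |D − P| = 34.5.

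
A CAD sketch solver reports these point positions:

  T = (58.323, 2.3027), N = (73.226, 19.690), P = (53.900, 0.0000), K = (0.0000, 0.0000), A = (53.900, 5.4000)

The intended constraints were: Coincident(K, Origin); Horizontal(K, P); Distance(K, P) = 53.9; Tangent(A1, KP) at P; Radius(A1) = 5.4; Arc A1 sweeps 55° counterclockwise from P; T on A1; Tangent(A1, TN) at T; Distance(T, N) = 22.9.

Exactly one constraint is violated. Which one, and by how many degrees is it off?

Tangent(A1, TN) at T — off by 5.60°.

K = (0.00, 0.00) ✓; K.y = 0.00, P.y = 0.00 ✓; |KP| = 53.90 ✓; ∠(AP, PK) = 90.00° ✓; |AP| = 5.400 ✓; bearing(A→T) − bearing(A→P) = 55.00° ✓; |AT| = 5.400 ✓; ∠(AT, TN) = 95.60° ✗; |TN| = 22.90 ✓.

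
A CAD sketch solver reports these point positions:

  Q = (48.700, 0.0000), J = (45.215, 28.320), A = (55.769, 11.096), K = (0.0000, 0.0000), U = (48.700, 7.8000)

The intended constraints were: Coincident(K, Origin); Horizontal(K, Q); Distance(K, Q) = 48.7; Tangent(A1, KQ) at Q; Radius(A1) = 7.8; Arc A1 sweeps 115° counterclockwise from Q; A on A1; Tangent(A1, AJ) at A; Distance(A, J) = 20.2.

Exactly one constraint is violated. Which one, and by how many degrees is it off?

Tangent(A1, AJ) at A — off by 6.50°.

K = (0.00, 0.00) ✓; K.y = 0.00, Q.y = 0.00 ✓; |KQ| = 48.70 ✓; ∠(UQ, QK) = 90.00° ✓; |UQ| = 7.800 ✓; bearing(U→A) − bearing(U→Q) = 115.0° ✓; |UA| = 7.800 ✓; ∠(UA, AJ) = 83.50° ✗; |AJ| = 20.20 ✓.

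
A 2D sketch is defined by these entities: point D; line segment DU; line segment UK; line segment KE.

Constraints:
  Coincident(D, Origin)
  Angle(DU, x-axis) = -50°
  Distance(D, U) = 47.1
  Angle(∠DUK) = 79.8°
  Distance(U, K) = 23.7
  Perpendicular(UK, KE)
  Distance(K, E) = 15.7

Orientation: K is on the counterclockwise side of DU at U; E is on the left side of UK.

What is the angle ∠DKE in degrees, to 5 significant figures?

18.332°

D is at the origin; DU runs at -50.0° with length 47.1, so U = 47.1·(cos -50.0°, sin -50.0°) = (30.275, -36.081). ∠DUK = 79.8°, so UK runs at -50.0° + (180° − 79.8°) = 50.200° from the x-axis; with |UK| = 23.7, K = U + 23.7·(cos 50.200°, sin 50.200°) = (45.446, -17.872). UK ⟂ KE; with |KE| = 15.7 on the left of UK, E = K + 15.7·(-0.76828, 0.64011) = (33.384, -7.8227). Then cos ∠DKE = KD·KE / (|KD||KE|), giving 18.332°.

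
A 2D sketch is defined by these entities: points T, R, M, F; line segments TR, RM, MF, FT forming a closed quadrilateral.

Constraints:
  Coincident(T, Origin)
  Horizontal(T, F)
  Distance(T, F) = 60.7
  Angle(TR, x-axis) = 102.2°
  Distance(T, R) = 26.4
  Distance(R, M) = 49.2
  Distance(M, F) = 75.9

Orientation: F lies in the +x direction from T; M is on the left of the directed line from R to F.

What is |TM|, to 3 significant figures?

69.8

T is at the origin; T and F share the same y with |TF| = 60.7 and F in +x, so F = (60.7, 0). TR runs at 102.2° with |TR| = 26.4, so R = (-5.58, 25.8). M is determined by |RM| = 49.2 and |MF| = 75.9 together: it lies at the intersection of circle(R, 49.2) and circle(F, 75.9). With |RF| = 71.1, the foot of the radical line on RF is 12.1 from R and the perpendicular offset is √(49.2² − 12.1²) = 47.7. Taking the left-of-RF solution: M = (23.0, 65.9).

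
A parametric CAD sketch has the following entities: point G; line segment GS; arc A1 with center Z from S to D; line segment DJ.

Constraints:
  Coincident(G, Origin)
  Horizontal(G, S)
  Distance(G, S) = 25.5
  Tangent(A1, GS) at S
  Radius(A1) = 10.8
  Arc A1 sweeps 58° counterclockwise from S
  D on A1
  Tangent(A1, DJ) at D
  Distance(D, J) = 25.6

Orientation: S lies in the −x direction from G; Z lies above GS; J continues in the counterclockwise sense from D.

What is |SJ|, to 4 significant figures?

35.13

On A1, S sits at bearing -90° from Z; a 58° counterclockwise sweep puts D at bearing -32°, so D = Z + 10.8·(cos -32°, sin -32°) = (-16.34, 5.077). Tangency of A1 to DJ means the radius ZD is perpendicular to DJ, so DJ runs along (−sin -32°, cos -32°); with |DJ| = 25.6, J = (-2.775, 26.79). Then |SJ| = |J − S| = 35.13.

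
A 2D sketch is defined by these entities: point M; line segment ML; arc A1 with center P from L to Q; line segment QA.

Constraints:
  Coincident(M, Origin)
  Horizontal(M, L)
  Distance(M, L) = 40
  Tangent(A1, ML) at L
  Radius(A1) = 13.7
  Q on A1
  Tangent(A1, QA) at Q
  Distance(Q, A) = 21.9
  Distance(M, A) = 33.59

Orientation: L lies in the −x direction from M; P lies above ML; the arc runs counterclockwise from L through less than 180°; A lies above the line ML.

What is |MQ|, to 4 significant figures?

28.67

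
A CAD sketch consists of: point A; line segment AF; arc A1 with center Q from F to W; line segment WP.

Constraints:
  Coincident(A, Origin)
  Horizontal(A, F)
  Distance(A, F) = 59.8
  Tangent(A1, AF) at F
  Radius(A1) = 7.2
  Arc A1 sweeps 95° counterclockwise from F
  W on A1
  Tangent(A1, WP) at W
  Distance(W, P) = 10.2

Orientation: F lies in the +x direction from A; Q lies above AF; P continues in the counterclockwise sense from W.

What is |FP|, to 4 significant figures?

19.05

A is at the origin; AF is horizontal with |AF| = 59.8 and F on the +x side, so F = (59.80, 0.000). Tangency of A1 to AF means the radius QF is perpendicular to AF, so Q = F + (0, 7.2) = (59.80, 7.200). On A1, F sits at bearing -90° from Q; a 95° counterclockwise sweep puts W at bearing 5°, so W = Q + 7.2·(cos 5°, sin 5°) = (66.97, 7.828). Tangency of A1 to WP means the radius QW is perpendicular to WP, so WP runs along (−sin 5°, cos 5°); with |WP| = 10.2, P = (66.08, 17.99). Then |FP| = |P − F| = 19.05.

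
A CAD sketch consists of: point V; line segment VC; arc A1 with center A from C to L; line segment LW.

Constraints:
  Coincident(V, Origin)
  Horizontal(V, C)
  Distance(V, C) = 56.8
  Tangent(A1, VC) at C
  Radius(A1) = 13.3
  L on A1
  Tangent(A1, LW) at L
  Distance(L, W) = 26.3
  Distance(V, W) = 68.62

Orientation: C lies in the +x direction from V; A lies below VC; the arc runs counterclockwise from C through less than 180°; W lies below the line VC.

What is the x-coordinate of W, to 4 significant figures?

53.78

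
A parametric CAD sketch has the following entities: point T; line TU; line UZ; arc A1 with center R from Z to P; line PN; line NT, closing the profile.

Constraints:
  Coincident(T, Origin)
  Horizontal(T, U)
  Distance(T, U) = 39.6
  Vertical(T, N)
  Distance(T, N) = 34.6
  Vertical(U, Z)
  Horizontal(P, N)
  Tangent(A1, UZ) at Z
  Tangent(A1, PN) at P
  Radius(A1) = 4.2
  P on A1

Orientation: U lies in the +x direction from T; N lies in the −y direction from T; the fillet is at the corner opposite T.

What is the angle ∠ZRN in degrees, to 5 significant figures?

173.23°

The virtual corner opposite T is at (39.600, -34.600). A1 meets UZ tangentially, so RZ is at right angles to UZ and tangency of A1 to PN means the radius RP is perpendicular to PN, with radius 4.2, so the center R sits 4.2 in from both sides at R = (35.400, -30.400). That places the tangent points at Z = (39.600, -30.400) on UZ and P = (35.400, -34.600) on PN. Then cos ∠ZRN = RZ·RN / (|RZ||RN|), giving 173.23°.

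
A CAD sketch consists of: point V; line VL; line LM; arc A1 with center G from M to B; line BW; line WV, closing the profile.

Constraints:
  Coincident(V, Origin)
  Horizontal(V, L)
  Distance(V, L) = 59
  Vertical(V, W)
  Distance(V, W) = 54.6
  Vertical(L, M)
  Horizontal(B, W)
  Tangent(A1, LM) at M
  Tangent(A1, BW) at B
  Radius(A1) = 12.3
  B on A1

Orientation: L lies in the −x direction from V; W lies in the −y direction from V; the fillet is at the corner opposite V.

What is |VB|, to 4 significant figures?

71.85

V is at the origin; VL is horizontal with |VL| = 59.0 and L on the −x side, so L = (-59.00, 0.000). VW is vertical with |VW| = 54.6 and W on the −y side, so W = (0.000, -54.60). The virtual corner opposite V is at (-59.00, -54.60). A1 meets LM tangentially, so GM is at right angles to LM and A1 meets BW tangentially, so GB is at right angles to BW, with radius 12.3, so the center G sits 12.3 in from both sides at G = (-46.70, -42.30). That places the tangent points at M = (-59.00, -42.30) on LM and B = (-46.70, -54.60) on BW. Then |VB| = |B − V| = 71.85.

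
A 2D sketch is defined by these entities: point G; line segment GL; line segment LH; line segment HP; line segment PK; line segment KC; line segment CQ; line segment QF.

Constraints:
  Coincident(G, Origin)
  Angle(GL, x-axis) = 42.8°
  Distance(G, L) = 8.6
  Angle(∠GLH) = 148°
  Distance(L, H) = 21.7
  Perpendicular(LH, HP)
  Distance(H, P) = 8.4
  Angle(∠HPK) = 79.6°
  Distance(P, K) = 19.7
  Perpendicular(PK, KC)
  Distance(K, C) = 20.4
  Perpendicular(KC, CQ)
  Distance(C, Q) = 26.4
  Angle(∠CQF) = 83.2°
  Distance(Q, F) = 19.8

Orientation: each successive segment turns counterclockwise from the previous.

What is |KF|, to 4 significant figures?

24.07

G is at the origin; GL runs at 42.8° with length 8.6, so L = (6.310, 5.843). ∠GLH = 148.0° gives LH at 74.80° from the x-axis; with |LH| = 21.7, H = (12.00, 26.78). LH is perpendicular to HP, so HP runs at 164.8°; with |HP| = 8.4, P = (3.893, 28.99). ∠HPK = 79.6° gives PK at -94.80° from the x-axis; with |PK| = 19.7, K = (2.245, 9.356). The perpendicularity gives KC at right angles to PK, so KC runs at -4.800°; with |KC| = 20.4, C = (22.57, 7.649). KC ⟂ CQ, so CQ runs at 85.20°; with |CQ| = 26.4, Q = (24.78, 33.96). ∠CQF = 83.2° gives QF at -178.0° from the x-axis; with |QF| = 19.8, F = (4.995, 33.26). Then |KF| = |F − K| = 24.07.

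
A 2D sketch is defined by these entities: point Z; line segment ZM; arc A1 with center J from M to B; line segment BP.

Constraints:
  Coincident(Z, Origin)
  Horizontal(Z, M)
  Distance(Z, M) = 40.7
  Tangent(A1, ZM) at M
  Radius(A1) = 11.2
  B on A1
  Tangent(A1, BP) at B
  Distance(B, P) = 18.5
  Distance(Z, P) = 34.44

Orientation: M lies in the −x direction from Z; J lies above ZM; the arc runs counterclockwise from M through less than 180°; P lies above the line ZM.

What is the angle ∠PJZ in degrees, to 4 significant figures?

54.37°

Checks: |JB| = 11.20 ✓; ∠(JB, BP) = 90.00° ✓; |BP| = 18.50 ✓; |ZP| = 34.44 ✓.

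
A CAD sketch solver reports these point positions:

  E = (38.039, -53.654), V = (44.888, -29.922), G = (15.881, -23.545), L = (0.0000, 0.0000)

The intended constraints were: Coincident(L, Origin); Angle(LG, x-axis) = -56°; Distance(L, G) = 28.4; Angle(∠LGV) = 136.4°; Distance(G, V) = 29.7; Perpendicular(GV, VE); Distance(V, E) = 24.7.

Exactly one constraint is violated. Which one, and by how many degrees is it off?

Perpendicular(GV, VE) — off by 3.70°.

L = (0.00, 0.00) ✓; LG at -56.00° ✓; |LG| = 28.40 ✓; ∠LGV = 136.4° ✓; |GV| = 29.70 ✓; ∠(GV, VE) = 93.70° ✗; |VE| = 24.70 ✓.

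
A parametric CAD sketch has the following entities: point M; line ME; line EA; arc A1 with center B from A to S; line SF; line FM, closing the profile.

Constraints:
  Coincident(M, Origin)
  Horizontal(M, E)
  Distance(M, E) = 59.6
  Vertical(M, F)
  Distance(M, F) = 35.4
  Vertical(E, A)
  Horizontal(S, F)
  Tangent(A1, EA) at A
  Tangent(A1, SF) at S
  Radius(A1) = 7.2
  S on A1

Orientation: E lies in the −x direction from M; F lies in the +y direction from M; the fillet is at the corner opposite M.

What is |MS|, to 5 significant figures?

63.237

M is at the origin; M and E share the same y with |ME| = 59.6 and E on the −x side, so E = (-59.600, 0.0000). M and F share the same x with |MF| = 35.4 and F on the +y side, so F = (0.0000, 35.400). The virtual corner opposite M is at (-59.600, 35.400). A1 meets EA tangentially, so BA is at right angles to EA and since A1 is tangent to SF there, BS ⟂ SF, with radius 7.2, so the center B sits 7.2 in from both sides at B = (-52.400, 28.200). That places the tangent points at A = (-59.600, 28.200) on EA and S = (-52.400, 35.400) on SF. Then |MS| = |S − M| = 63.237.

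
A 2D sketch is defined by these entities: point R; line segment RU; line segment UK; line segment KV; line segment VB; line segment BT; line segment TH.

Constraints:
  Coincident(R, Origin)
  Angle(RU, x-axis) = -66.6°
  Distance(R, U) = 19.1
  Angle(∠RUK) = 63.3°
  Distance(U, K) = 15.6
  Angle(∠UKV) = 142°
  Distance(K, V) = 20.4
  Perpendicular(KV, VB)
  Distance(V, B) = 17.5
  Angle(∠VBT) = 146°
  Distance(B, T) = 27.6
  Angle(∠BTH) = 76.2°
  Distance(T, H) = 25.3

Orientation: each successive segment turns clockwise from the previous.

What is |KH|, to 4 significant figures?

24.76

R is at the origin; RU runs at -66.6° with length 19.1, so U = (7.586, -17.53). ∠RUK = 63.3° gives UK at 176.7° from the x-axis; with |UK| = 15.6, K = (-7.989, -16.63). ∠UKV = 142.0° gives KV at 138.7° from the x-axis; with |KV| = 20.4, V = (-23.31, -3.167). KV ⟂ VB, so VB runs at 48.70°; with |VB| = 17.5, B = (-11.76, 9.980). ∠VBT = 146.0° gives BT at 14.70° from the x-axis; with |BT| = 27.6, T = (14.93, 16.98). ∠BTH = 76.2° gives TH at -89.10° from the x-axis; with |TH| = 25.3, H = (15.33, -8.313). Then |KH| = |H − K| = 24.76.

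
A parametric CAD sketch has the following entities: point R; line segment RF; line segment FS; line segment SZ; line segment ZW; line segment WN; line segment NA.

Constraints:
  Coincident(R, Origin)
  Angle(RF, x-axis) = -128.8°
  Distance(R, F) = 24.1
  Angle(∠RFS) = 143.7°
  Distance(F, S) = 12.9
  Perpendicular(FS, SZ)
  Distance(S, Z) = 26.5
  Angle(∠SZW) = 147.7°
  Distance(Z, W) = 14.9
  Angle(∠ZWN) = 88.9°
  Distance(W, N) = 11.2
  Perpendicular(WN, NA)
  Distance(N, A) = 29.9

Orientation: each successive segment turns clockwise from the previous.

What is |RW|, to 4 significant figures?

34.78

R is at the origin; RF runs at -128.8° with length 24.1, so F = (-15.10, -18.78). ∠RFS = 143.7° gives FS at -165.1° from the x-axis; with |FS| = 12.9, S = (-27.57, -22.10). FS ⟂ SZ, so SZ runs at 104.9°; with |SZ| = 26.5, Z = (-34.38, 3.510). ∠SZW = 147.7° gives ZW at 72.60° from the x-axis; with |ZW| = 14.9, W = (-29.93, 17.73). Then |RW| = |W − R| = 34.78.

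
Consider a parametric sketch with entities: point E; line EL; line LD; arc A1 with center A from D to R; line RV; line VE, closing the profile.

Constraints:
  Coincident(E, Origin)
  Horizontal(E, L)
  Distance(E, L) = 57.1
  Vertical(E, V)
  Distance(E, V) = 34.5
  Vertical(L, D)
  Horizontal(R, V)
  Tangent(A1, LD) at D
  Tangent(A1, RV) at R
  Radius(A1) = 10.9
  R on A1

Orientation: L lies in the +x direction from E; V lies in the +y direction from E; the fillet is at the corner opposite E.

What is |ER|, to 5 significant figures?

57.660

E is at the origin; EL is horizontal with |EL| = 57.1 and L on the +x side, so L = (57.100, 0.0000). EV is vertical with |EV| = 34.5 and V on the +y side, so V = (0.0000, 34.500). The virtual corner opposite E is at (57.100, 34.500). Since A1 is tangent to LD there, AD ⟂ LD and since A1 is tangent to RV there, AR ⟂ RV, with radius 10.9, so the center A sits 10.9 in from both sides at A = (46.200, 23.600). That places the tangent points at D = (57.100, 23.600) on LD and R = (46.200, 34.500) on RV. Then |ER| = |R − E| = 57.660.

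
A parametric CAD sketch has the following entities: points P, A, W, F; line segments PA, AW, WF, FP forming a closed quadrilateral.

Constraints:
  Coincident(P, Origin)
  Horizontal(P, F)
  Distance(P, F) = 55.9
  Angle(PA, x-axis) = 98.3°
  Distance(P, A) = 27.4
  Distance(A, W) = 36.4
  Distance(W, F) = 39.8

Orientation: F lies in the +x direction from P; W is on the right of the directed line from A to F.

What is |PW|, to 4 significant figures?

16.54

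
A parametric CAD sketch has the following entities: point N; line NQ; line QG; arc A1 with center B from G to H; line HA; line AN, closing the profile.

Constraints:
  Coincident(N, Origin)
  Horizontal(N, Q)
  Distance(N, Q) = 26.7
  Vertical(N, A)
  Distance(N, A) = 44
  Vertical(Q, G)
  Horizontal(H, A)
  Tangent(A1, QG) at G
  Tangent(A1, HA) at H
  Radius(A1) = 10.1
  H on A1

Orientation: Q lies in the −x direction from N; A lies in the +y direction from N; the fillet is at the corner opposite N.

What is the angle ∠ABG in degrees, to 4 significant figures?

148.7°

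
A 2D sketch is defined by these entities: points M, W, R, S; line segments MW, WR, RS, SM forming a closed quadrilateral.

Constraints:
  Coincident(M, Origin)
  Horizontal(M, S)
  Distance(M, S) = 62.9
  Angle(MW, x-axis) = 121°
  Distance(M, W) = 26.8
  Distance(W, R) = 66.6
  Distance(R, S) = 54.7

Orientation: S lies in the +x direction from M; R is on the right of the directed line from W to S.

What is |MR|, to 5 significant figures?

39.800

Checks: |WR| = 66.60 ✓; |RS| = 54.70 ✓.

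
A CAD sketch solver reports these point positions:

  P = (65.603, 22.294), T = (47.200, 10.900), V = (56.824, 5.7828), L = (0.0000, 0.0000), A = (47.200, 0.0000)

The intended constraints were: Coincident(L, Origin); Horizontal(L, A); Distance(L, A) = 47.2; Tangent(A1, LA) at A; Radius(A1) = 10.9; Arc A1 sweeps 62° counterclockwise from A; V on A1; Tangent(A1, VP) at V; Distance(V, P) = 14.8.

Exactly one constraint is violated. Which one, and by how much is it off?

Distance(V, P) = 14.8 — off by 3.90.

L = (0.00, 0.00) ✓; L.y = 0.00, A.y = 0.00 ✓; |LA| = 47.20 ✓; ∠(TA, AL) = 90.00° ✓; |TA| = 10.90 ✓; bearing(T→V) − bearing(T→A) = 62.00° ✓; |TV| = 10.90 ✓; ∠(TV, VP) = 90.00° ✓; |VP| = 18.70 ✗.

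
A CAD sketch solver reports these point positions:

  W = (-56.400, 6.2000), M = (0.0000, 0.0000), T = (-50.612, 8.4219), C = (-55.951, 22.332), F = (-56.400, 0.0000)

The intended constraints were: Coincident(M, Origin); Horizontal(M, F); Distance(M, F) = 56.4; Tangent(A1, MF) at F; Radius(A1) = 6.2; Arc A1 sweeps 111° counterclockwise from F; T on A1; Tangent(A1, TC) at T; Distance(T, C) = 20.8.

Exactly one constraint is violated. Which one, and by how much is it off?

Distance(T, C) = 20.8 — off by 5.90.

M = (0.00, 0.00) ✓; M.y = 0.00, F.y = 0.00 ✓; |MF| = 56.40 ✓; ∠(WF, FM) = 90.00° ✓; |WF| = 6.200 ✓; bearing(W→T) − bearing(W→F) = 111.0° ✓; |WT| = 6.200 ✓; ∠(WT, TC) = 90.00° ✓; |TC| = 14.90 ✗.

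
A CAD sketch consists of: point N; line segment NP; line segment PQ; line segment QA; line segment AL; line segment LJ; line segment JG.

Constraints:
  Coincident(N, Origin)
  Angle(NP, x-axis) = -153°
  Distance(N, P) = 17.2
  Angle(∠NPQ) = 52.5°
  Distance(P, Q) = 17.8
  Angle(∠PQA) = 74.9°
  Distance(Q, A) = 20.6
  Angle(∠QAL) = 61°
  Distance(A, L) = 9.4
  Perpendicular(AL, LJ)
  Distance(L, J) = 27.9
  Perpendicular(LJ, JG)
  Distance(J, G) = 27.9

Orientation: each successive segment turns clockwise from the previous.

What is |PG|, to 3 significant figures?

46.9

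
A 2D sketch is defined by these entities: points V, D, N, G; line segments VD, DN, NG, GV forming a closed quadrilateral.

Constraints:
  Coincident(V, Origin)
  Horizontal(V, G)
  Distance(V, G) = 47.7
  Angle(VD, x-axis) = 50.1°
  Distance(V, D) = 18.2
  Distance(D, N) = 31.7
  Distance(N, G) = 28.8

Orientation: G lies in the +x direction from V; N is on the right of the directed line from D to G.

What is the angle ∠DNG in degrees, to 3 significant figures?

79.2°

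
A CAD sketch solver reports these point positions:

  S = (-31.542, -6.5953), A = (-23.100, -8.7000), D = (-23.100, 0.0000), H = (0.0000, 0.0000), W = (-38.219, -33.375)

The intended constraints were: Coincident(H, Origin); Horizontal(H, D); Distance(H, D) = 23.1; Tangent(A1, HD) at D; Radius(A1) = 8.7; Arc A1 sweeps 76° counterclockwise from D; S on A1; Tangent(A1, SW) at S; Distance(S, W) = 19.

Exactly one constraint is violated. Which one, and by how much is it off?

Distance(S, W) = 19 — off by 8.60.

H = (0.00, 0.00) ✓; H.y = 0.00, D.y = 0.00 ✓; |HD| = 23.10 ✓; ∠(AD, DH) = 90.00° ✓; |AD| = 8.700 ✓; bearing(A→S) − bearing(A→D) = 76.00° ✓; |AS| = 8.700 ✓; ∠(AS, SW) = 90.00° ✓; |SW| = 27.60 ✗.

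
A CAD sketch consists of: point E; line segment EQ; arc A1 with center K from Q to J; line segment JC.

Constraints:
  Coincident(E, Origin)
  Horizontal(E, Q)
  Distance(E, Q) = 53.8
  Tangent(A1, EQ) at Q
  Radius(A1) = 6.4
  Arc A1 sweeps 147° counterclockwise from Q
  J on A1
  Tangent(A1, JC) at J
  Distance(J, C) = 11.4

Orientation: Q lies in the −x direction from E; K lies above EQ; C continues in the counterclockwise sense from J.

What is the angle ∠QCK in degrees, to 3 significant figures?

9.02°

On A1, Q sits at bearing -90° from K; a 147° counterclockwise sweep puts J at bearing 57°, so J = K + 6.4·(cos 57°, sin 57°) = (-50.3, 11.8). Since A1 is tangent to JC there, KJ ⟂ JC, so JC runs along (−sin 57°, cos 57°); with |JC| = 11.4, C = (-59.9, 18.0). Then cos ∠QCK = CQ·CK / (|CQ||CK|), giving 9.02°.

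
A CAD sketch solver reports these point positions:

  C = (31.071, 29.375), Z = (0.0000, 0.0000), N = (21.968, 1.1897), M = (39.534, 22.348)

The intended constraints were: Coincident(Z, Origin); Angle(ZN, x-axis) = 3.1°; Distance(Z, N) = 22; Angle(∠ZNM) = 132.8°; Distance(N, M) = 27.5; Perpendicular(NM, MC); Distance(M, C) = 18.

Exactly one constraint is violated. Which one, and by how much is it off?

Distance(M, C) = 18 — off by 7.00.

Z = (0.00, 0.00) ✓; ZN at 3.100° ✓; |ZN| = 22.00 ✓; ∠ZNM = 132.8° ✓; |NM| = 27.50 ✓; ∠(NM, MC) = 90.00° ✓; |MC| = 11.00 ✗.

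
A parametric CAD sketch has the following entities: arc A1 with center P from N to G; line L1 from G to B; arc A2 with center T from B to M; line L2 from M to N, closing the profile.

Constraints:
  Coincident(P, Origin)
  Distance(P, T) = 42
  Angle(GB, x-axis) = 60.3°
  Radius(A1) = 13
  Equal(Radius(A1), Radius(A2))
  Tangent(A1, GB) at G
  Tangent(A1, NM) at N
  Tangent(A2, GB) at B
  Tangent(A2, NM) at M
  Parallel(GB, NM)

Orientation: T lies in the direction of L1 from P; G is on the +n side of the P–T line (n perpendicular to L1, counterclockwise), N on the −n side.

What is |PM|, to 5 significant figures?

43.966

The slot axis is L1's direction at 60.3°, so u = (cos 60.3°, sin 60.3°) = (0.49546, 0.86863) and n = (−sin 60.3°, cos 60.3°) = (-0.86863, 0.49546). P is at the origin and T lies 42.0 along u from P, so T = 42.0·u = (20.809, 36.483). Tangency of A1 to both parallel lines with radius 13.0 puts G and N at P ± 13.0·n: G = (-11.292, 6.4410), N = (11.292, -6.4410). Equal radii place B and M the same way about T: B = T + 13.0·n = (9.5171, 42.923), M = T − 13.0·n = (32.101, 30.042). Then |PM| = |M − P| = 43.966.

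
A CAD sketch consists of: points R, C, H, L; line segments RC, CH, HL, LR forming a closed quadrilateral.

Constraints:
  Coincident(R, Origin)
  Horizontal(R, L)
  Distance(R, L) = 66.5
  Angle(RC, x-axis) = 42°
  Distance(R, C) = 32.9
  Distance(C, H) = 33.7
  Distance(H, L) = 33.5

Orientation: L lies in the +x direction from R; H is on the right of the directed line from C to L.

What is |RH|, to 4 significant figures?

36.02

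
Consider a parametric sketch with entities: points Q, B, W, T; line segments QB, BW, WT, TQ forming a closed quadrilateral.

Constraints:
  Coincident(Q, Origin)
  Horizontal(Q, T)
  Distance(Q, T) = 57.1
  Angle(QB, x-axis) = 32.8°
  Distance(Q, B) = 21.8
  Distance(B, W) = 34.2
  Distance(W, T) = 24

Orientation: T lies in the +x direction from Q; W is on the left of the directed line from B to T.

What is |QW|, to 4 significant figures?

55.63

Checks: |BW| = 34.20 ✓; |WT| = 24.00 ✓.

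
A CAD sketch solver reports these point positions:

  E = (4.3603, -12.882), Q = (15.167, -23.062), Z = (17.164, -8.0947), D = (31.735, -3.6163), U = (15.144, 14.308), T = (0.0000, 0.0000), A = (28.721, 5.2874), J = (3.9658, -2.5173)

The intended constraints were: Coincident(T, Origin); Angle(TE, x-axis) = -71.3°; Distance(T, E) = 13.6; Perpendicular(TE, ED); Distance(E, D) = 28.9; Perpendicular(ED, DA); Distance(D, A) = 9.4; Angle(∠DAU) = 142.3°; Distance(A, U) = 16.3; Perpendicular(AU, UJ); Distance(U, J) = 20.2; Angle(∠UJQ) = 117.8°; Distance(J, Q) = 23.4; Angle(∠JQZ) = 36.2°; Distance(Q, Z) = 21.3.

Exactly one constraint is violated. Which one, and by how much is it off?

Distance(Q, Z) = 21.3 — off by 6.20.

T = (0.00, 0.00) ✓; TE at -71.30° ✓; |TE| = 13.60 ✓; ∠(TE, ED) = 90.00° ✓; |ED| = 28.90 ✓; ∠(ED, DA) = 90.00° ✓; |DA| = 9.400 ✓; ∠DAU = 142.3° ✓; |AU| = 16.30 ✓; ∠(AU, UJ) = 90.00° ✓; |UJ| = 20.20 ✓; ∠UJQ = 117.8° ✓; |JQ| = 23.40 ✓; ∠JQZ = 36.20° ✓; |QZ| = 15.10 ✗.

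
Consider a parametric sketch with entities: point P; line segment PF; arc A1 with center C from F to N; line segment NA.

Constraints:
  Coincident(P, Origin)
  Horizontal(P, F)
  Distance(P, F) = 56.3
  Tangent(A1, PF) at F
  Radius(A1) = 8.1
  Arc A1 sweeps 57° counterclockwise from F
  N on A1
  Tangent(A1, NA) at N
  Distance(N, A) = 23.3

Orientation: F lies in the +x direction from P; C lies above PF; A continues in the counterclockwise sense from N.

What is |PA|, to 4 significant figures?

79.26

P is at the origin; PF is horizontal with |PF| = 56.3 and F on the +x side, so F = (56.30, 0.000). Since A1 is tangent to PF there, CF ⟂ PF, so C = F + (0, 8.1) = (56.30, 8.100). On A1, F sits at bearing -90° from C; a 57° counterclockwise sweep puts N at bearing -33°, so N = C + 8.1·(cos -33°, sin -33°) = (63.09, 3.688). Tangency of A1 to NA means the radius CN is perpendicular to NA, so NA runs along (−sin -33°, cos -33°); with |NA| = 23.3, A = (75.78, 23.23). Then |PA| = |A − P| = 79.26.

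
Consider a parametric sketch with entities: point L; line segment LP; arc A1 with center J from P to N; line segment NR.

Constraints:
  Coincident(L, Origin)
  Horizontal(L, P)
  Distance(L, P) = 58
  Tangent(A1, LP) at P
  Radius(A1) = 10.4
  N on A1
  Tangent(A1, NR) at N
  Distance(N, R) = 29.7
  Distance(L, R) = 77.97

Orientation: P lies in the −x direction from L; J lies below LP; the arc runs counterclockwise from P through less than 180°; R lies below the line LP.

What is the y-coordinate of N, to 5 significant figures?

-11.056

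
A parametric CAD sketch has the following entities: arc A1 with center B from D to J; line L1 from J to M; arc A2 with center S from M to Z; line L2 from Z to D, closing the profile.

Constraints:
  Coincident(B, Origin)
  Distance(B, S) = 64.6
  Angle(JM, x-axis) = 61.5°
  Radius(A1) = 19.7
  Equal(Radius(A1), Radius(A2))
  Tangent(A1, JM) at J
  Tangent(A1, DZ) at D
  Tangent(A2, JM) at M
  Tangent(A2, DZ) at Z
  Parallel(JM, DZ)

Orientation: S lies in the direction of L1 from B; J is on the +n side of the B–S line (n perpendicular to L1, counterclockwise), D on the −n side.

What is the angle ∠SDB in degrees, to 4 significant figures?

73.04°

The slot axis is L1's direction at 61.5°, so u = (cos 61.5°, sin 61.5°) = (0.4772, 0.8788) and n = (−sin 61.5°, cos 61.5°) = (-0.8788, 0.4772). B is at the origin and S lies 64.6 along u from B, so S = 64.6·u = (30.82, 56.77). Tangency of A1 to both parallel lines with radius 19.7 puts J and D at B ± 19.7·n: J = (-17.31, 9.400), D = (17.31, -9.400). Then cos ∠SDB = DS·DB / (|DS||DB|), giving 73.04°.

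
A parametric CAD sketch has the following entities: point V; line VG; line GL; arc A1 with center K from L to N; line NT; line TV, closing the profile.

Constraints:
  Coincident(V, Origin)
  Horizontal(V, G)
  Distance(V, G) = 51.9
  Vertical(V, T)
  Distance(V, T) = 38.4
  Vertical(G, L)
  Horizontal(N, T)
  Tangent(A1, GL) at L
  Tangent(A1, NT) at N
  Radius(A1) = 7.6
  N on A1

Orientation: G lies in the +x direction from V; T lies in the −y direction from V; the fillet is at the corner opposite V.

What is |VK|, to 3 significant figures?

54.0

V is at the origin; VG is horizontal with |VG| = 51.9 and G on the +x side, so G = (51.9, 0.00). V and T share the same x with |VT| = 38.4 and T on the −y side, so T = (0.00, -38.4). The virtual corner opposite V is at (51.9, -38.4). Since A1 is tangent to GL there, KL ⟂ GL and since A1 is tangent to NT there, KN ⟂ NT, with radius 7.6, so the center K sits 7.6 in from both sides at K = (44.3, -30.8). Then |VK| = |K − V| = 54.0.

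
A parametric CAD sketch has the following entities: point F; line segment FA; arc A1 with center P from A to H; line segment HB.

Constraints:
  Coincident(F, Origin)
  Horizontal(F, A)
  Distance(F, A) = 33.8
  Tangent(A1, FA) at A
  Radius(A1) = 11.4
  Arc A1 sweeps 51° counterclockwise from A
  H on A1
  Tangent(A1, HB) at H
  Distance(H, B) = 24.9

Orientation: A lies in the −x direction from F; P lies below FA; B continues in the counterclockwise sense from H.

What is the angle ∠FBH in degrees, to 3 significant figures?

29.0°

F is at the origin; FA is horizontal with |FA| = 33.8 and A on the −x side, so A = (-33.8, 0.00). Since A1 is tangent to FA there, PA ⟂ FA, so P = A + (0, -11.4) = (-33.8, -11.4). On A1, A sits at bearing 90° from P; a 51° counterclockwise sweep puts H at bearing 141°, so H = P + 11.4·(cos 141°, sin 141°) = (-42.7, -4.23). The tangent condition forces PH to be normal to HB, so HB runs along (−sin 141°, cos 141°); with |HB| = 24.9, B = (-58.3, -23.6). Then cos ∠FBH = BF·BH / (|BF||BH|), giving 29.0°.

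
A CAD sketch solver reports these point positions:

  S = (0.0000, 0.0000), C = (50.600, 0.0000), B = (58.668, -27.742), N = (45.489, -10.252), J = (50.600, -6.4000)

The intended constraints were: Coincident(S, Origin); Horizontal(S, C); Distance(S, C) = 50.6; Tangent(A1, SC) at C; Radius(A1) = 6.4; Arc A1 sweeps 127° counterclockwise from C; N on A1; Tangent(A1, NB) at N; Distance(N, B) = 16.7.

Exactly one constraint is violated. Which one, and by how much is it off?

Distance(N, B) = 16.7 — off by 5.20.

S = (0.00, 0.00) ✓; S.y = 0.00, C.y = 0.00 ✓; |SC| = 50.60 ✓; ∠(JC, CS) = 90.00° ✓; |JC| = 6.400 ✓; bearing(J→N) − bearing(J→C) = 127.0° ✓; |JN| = 6.400 ✓; ∠(JN, NB) = 90.01° ✓; |NB| = 21.90 ✗.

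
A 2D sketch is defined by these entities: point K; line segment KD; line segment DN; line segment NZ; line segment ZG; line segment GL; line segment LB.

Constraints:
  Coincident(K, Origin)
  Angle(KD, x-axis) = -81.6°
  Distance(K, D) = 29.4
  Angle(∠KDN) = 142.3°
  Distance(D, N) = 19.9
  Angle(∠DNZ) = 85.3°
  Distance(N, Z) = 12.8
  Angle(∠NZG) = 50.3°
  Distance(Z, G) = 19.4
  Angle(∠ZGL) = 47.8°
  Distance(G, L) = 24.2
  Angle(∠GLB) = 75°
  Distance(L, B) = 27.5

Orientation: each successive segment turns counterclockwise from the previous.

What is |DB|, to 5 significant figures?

34.165

K is at the origin; KD runs at -81.6° with length 29.4, so D = (4.2948, -29.085). ∠KDN = 142.3° gives DN at -43.900° from the x-axis; with |DN| = 19.9, N = (18.634, -42.883). ∠DNZ = 85.3° gives NZ at 50.800° from the x-axis; with |NZ| = 12.8, Z = (26.724, -32.964). ∠NZG = 50.3° gives ZG at -179.50° from the x-axis; with |ZG| = 19.4, G = (7.3245, -33.133). ∠ZGL = 47.8° gives GL at -47.300° from the x-axis; with |GL| = 24.2, L = (23.736, -50.918). ∠GLB = 75.0° gives LB at 57.700° from the x-axis; with |LB| = 27.5, B = (38.431, -27.674). Then |DB| = |B − D| = 34.165.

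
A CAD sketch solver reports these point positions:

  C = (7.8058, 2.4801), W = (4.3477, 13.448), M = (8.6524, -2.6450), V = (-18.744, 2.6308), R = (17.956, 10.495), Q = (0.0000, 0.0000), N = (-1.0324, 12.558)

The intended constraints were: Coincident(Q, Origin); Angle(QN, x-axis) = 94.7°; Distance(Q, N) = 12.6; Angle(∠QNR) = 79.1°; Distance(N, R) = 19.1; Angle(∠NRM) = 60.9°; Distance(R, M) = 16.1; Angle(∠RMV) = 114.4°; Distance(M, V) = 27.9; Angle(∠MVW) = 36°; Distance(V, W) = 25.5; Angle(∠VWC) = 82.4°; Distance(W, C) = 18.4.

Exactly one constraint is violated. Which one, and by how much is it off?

Distance(W, C) = 18.4 — off by 6.90.

Q = (0.00, 0.00) ✓; QN at 94.70° ✓; |QN| = 12.60 ✓; ∠QNR = 79.10° ✓; |NR| = 19.10 ✓; ∠NRM = 60.90° ✓; |RM| = 16.10 ✓; ∠RMV = 114.4° ✓; |MV| = 27.90 ✓; ∠MVW = 36.00° ✓; |VW| = 25.50 ✓; ∠VWC = 82.40° ✓; |WC| = 11.50 ✗.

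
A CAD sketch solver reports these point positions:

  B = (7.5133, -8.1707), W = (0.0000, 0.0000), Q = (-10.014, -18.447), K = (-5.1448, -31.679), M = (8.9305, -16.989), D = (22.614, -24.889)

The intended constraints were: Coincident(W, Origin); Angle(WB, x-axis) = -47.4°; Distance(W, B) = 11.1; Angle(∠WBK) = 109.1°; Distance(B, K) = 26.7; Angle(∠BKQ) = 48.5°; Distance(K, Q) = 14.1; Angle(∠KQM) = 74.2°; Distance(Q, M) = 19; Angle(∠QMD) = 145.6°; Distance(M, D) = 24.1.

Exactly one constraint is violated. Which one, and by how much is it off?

Distance(M, D) = 24.1 — off by 8.30.

W = (0.00, 0.00) ✓; WB at -47.40° ✓; |WB| = 11.10 ✓; ∠WBK = 109.1° ✓; |BK| = 26.70 ✓; ∠BKQ = 48.50° ✓; |KQ| = 14.10 ✓; ∠KQM = 74.20° ✓; |QM| = 19.00 ✓; ∠QMD = 145.6° ✓; |MD| = 15.80 ✗.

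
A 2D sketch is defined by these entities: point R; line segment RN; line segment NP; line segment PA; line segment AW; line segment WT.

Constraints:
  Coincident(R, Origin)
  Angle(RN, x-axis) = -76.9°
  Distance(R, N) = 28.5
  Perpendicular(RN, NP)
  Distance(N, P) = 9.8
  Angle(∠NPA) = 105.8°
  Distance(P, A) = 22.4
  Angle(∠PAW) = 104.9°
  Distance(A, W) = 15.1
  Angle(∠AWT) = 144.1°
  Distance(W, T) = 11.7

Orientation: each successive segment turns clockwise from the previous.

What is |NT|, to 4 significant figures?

29.52

R is at the origin; RN runs at -76.9° with length 28.5, so N = (6.460, -27.76). RN ⟂ NP, so NP runs at -166.9°; with |NP| = 9.8, P = (-3.085, -29.98). ∠NPA = 105.8° gives PA at 118.9° from the x-axis; with |PA| = 22.4, A = (-13.91, -10.37). ∠PAW = 104.9° gives AW at 43.80° from the x-axis; with |AW| = 15.1, W = (-3.012, 0.08227). ∠AWT = 144.1° gives WT at 7.900° from the x-axis; with |WT| = 11.7, T = (8.577, 1.690). Then |NT| = |T − N| = 29.52.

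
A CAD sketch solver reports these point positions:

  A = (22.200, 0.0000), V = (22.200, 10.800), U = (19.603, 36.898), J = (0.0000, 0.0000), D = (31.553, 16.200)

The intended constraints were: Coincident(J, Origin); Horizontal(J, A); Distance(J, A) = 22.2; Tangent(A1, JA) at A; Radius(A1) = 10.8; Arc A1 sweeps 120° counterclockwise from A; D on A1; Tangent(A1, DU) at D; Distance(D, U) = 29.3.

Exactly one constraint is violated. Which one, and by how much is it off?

Distance(D, U) = 29.3 — off by 5.40.

J = (0.00, 0.00) ✓; J.y = 0.00, A.y = 0.00 ✓; |JA| = 22.20 ✓; ∠(VA, AJ) = 90.00° ✓; |VA| = 10.80 ✓; bearing(V→D) − bearing(V→A) = 120.0° ✓; |VD| = 10.80 ✓; ∠(VD, DU) = 90.00° ✓; |DU| = 23.90 ✗.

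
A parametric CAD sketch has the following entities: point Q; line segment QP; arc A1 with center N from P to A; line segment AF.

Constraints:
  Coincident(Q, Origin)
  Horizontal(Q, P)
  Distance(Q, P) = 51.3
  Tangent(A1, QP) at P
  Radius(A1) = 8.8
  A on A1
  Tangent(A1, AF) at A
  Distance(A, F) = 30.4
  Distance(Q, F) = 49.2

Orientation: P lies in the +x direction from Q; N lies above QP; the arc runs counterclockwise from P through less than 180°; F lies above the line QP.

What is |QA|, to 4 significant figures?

59.13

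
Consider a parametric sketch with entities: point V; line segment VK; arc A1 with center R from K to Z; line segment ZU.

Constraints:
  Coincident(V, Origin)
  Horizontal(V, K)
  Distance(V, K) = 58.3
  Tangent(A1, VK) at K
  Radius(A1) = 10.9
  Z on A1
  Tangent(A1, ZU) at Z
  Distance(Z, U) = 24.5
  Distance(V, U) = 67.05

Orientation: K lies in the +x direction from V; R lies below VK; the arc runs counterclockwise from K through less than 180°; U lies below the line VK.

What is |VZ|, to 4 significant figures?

50.02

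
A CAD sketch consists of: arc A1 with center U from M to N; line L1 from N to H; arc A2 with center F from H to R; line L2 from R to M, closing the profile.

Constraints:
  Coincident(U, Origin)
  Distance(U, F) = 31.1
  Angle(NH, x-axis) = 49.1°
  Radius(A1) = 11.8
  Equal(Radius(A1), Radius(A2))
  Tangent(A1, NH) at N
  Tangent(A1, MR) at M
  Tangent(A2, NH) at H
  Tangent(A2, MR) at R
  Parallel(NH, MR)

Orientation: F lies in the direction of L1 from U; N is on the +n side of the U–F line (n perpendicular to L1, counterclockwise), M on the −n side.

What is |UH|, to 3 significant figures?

33.3

The slot axis is L1's direction at 49.1°, so u = (cos 49.1°, sin 49.1°) = (0.655, 0.756) and n = (−sin 49.1°, cos 49.1°) = (-0.756, 0.655). U is at the origin and F lies 31.1 along u from U, so F = 31.1·u = (20.4, 23.5). Tangency of A1 to both parallel lines with radius 11.8 puts N and M at U ± 11.8·n: N = (-8.92, 7.73), M = (8.92, -7.73). Equal radii place H and R the same way about F: H = F + 11.8·n = (11.4, 31.2), R = F − 11.8·n = (29.3, 15.8). Then |UH| = |H − U| = 33.3.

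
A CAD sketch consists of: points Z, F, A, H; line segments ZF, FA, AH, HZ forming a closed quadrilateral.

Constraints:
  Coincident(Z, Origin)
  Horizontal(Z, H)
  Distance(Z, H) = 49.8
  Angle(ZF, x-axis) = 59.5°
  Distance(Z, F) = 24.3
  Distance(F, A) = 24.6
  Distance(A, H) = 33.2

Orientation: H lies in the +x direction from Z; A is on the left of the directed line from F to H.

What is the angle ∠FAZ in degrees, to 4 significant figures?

19.01°

Checks: ZF at 59.50° ✓; |FA| = 24.60 ✓; |AH| = 33.20 ✓.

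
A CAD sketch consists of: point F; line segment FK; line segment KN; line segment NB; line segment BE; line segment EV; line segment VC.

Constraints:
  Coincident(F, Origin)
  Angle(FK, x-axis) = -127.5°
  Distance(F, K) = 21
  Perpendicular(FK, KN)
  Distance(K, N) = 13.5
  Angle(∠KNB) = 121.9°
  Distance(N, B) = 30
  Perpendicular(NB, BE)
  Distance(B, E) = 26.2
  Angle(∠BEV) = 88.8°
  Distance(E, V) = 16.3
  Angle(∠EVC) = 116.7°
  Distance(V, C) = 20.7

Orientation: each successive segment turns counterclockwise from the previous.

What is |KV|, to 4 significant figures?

25.33

F is at the origin; FK runs at -127.5° with length 21.0, so K = (-12.78, -16.66). The perpendicularity gives KN at right angles to FK, so KN runs at -37.50°; with |KN| = 13.5, N = (-2.074, -24.88). ∠KNB = 121.9° gives NB at 20.60° from the x-axis; with |NB| = 30.0, B = (26.01, -14.32). NB ⟂ BE, so BE runs at 110.6°; with |BE| = 26.2, E = (16.79, 10.20). ∠BEV = 88.8° gives EV at -158.2° from the x-axis; with |EV| = 16.3, V = (1.655, 4.148). Then |KV| = |V − K| = 25.33.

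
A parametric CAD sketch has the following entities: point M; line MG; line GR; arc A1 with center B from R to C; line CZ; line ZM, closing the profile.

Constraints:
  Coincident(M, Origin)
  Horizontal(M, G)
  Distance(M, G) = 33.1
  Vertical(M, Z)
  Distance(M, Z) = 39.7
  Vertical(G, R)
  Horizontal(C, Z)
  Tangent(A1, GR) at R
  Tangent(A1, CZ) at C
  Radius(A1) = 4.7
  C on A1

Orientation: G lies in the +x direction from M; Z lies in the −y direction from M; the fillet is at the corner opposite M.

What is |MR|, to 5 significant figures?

48.173

The virtual corner opposite M is at (33.100, -39.700). Since A1 is tangent to GR there, BR ⟂ GR and since A1 is tangent to CZ there, BC ⟂ CZ, with radius 4.7, so the center B sits 4.7 in from both sides at B = (28.400, -35.000). That places the tangent points at R = (33.100, -35.000) on GR and C = (28.400, -39.700) on CZ. Then |MR| = |R − M| = 48.173.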